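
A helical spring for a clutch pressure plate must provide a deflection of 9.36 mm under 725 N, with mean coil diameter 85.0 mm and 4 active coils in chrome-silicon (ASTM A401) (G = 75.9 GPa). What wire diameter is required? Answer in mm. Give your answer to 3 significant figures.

11.9 mm

Required rate k = F/δ = 725/9.36 = 77.457 N/mm
d = (8D³N_a·k / G)^(1/4) = (8·85.0³·4·77.457 / (75.9×10³))^0.25
  = (20055)^0.25 = 11.9003 mm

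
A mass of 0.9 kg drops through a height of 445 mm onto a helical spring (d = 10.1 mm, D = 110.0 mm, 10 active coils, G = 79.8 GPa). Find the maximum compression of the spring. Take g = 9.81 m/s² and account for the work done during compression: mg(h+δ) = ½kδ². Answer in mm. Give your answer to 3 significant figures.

32.9 mm

k = Gd⁴/(8D³N_a) = (79.8×10³)(10.1⁴)/(8·110.0³·10) = 7.7987 N/mm
W = mg = 0.9 × 9.81 = 8.829 N
½kδ² − Wδ − Wh = 0 → δ = (W + √(W² + 2kWh))/k
δ = (8.829 + √(77.951 + 61280.4))/7.7987 = (8.829 + 247.71)/7.7987 = 32.895 mm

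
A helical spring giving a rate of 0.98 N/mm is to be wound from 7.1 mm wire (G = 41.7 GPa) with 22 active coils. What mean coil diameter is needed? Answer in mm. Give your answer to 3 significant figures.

85.0 mm

D = (Gd⁴/(8N_a·k))^(1/3) = (41.7×10³·7.1⁴/(8·22·0.98))^(1/3)
  = (614371)^(1/3) = 85.0113 mm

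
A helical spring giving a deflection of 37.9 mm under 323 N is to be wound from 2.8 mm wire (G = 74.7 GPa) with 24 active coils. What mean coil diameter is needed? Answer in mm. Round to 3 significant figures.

Required rate k = F/δ = 323/37.9 = 8.5224 N/mm
D = (Gd⁴/(8N_a·k))^(1/3) = (74.7×10³·2.8⁴/(8·24·8.5224))^(1/3)
  = (2806)^(1/3) = 14.1047 mm

14.1 mm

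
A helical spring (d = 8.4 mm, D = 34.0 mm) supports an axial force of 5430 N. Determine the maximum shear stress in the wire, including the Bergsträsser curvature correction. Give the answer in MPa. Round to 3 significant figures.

Spring index C = D/d = 34.0/8.4 = 4.0476
K_B = (4C+2)/(4C−3) = 18.190/13.190 = 1.3791
τ₀ = 8FD/(πd³) = 8·5430·34.0/(π·8.4³) = 1.47696e+06/1862 = 793.2 MPa
τ_max = K·τ₀ = 1.3791 × 793.2 = 1093.9 MPa

1090 MPa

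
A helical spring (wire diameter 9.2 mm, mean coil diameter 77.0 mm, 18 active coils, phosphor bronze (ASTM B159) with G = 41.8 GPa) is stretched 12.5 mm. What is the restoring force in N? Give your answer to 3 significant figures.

k = Gd⁴/(8D³N_a) = (41.8×10³)(9.2⁴)/(8·77.0³·18) = 4.555 N/mm
F = k·δ = 4.555 × 12.5 = 56.938 N

56.9 N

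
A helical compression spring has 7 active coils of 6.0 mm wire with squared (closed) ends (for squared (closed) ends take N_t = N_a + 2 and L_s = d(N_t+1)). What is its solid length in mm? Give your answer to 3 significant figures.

60.0 mm

squared (closed) ends: N_t = N_a + 2 = 7 + 2 = 9
L_s = d·(N_t+1) = 6.0 × 10 = 60 mm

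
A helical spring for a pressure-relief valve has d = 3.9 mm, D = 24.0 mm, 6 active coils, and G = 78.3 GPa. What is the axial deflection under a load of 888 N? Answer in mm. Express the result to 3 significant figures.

32.5 mm

k = Gd⁴/(8D³N_a) = (78.3×10³)(3.9⁴)/(8·24.0³·6) = 27.299 N/mm
δ = F/k = 888 / 27.299 = 32.529 mm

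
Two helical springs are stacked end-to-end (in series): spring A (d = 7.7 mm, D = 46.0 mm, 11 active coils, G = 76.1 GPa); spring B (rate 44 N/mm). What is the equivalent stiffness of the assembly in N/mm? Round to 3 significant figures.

18.3 N/mm

k_A = Gd⁴/(8D³N_a) = (76.1×10³)(7.7⁴)/(8·46.0³·11) = 31.231 N/mm
Series: 1/k_eq = 1/31.231 + 1/44 = 0.054746; k_eq = 18.266 N/mm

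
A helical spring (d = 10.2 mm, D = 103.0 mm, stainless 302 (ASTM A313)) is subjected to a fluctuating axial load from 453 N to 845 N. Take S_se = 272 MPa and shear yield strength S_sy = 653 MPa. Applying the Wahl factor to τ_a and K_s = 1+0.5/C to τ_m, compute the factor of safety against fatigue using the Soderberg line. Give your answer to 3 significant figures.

C = D/d = 103.0/10.2 = 10.0980; K_W = (4C−1)/(4C−4)+0.615/C = 1.1433; K_s = 1+0.5/C = 1.0495
F_a = (F_max−F_min)/2 = 196 N; F_m = (F_max+F_min)/2 = 649 N
τ_a = K_W·8F_aD/(πd³) = 1.1433 × 48.443 = 55.387 MPa
τ_m = K_s·8F_mD/(πd³) = 1.0495 × 160.41 = 168.35 MPa
Soderberg: 1/n_f = τ_a/S_se + τ_m/S_sy = 55.387/272 + 168.35/653 = 0.20363 + 0.25781 = 0.46144
n_f = 1/0.46144 = 2.167

2.17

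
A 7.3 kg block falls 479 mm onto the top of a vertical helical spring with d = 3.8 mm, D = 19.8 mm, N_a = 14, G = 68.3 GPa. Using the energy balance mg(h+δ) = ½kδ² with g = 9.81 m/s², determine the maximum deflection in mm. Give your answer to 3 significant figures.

k = Gd⁴/(8D³N_a) = (68.3×10³)(3.8⁴)/(8·19.8³·14) = 16.381 N/mm
W = mg = 7.3 × 9.81 = 71.613 N
½kδ² − Wδ − Wh = 0 → δ = (W + √(W² + 2kWh))/k
δ = (71.613 + √(5128.4 + 1.12383e+06))/16.381 = (71.613 + 1062.5)/16.381 = 69.235 mm

69.2 mm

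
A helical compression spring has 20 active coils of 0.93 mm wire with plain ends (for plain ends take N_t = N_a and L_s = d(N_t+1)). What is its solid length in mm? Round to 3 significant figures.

19.5 mm

plain ends: N_t = N_a = 20
L_s = d·(N_t+1) = 0.93 × 21 = 19.53 mm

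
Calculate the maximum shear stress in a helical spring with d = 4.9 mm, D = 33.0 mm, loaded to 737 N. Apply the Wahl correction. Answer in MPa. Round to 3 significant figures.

Spring index C = D/d = 33.0/4.9 = 6.7347
K_W = (4C−1)/(4C−4) + 0.615/C = 25.939/22.939 + 0.0913 = 1.2221
τ₀ = 8FD/(πd³) = 8·737·33.0/(π·4.9³) = 194568/369.61 = 526.42 MPa
τ_max = K·τ₀ = 1.2221 × 526.42 = 643.34 MPa

643 MPa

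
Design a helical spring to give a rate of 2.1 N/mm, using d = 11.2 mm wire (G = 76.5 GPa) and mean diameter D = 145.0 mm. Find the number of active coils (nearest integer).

24

N_a = Gd⁴/(8D³k) = (76.5×10³ × 11.2⁴)/(8 × 145.0³ × 2.1)
    = 1.20374e+09 / 5.12169e+07 = 23.5 → 24 coils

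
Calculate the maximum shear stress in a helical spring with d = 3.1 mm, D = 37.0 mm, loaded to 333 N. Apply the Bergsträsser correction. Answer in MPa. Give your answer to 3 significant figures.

1170 MPa

Spring index C = D/d = 37.0/3.1 = 11.9355
K_B = (4C+2)/(4C−3) = 49.742/44.742 = 1.1118
τ₀ = 8FD/(πd³) = 8·333·37.0/(π·3.1³) = 98568/93.591 = 1053.2 MPa
τ_max = K·τ₀ = 1.1118 × 1053.2 = 1170.9 MPa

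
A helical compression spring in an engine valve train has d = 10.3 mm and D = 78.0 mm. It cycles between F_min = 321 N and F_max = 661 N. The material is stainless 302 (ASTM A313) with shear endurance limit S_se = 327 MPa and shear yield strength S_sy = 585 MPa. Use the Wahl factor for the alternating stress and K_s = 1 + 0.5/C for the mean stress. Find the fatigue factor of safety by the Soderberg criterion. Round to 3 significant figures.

3.63

C = D/d = 78.0/10.3 = 7.5728; K_W = (4C−1)/(4C−4)+0.615/C = 1.1953; K_s = 1+0.5/C = 1.0660
F_a = (F_max−F_min)/2 = 170 N; F_m = (F_max+F_min)/2 = 491 N
τ_a = K_W·8F_aD/(πd³) = 1.1953 × 30.901 = 36.936 MPa
τ_m = K_s·8F_mD/(πd³) = 1.0660 × 89.249 = 95.142 MPa
Soderberg: 1/n_f = τ_a/S_se + τ_m/S_sy = 36.936/327 + 95.142/585 = 0.11296 + 0.16264 = 0.27559
n_f = 1/0.27559 = 3.629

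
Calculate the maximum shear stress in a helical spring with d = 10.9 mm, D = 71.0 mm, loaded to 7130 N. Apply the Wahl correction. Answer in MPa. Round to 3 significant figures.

1220 MPa

Spring index C = D/d = 71.0/10.9 = 6.5138
K_W = (4C−1)/(4C−4) + 0.615/C = 25.055/22.055 + 0.0944 = 1.2304
τ₀ = 8FD/(πd³) = 8·7130·71.0/(π·10.9³) = 4.04984e+06/4068.5 = 995.42 MPa
τ_max = K·τ₀ = 1.2304 × 995.42 = 1224.8 MPa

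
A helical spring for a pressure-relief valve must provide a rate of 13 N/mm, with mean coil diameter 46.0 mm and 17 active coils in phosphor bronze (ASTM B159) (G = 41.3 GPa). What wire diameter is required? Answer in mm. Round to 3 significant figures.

8.03 mm

d = (8D³N_a·k / G)^(1/4) = (8·46.0³·17·13 / (41.3×10³))^0.25
  = (4166.8)^0.25 = 8.0344 mm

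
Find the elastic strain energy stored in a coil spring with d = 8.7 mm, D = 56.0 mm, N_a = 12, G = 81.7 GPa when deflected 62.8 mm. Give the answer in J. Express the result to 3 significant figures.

54.7 J

k = Gd⁴/(8D³N_a) = (81.7×10³)(8.7⁴)/(8·56.0³·12) = 27.763 N/mm
U = ½kδ² = 0.5 × 27.763 × 62.8² = 54746 N·mm = 54.746 J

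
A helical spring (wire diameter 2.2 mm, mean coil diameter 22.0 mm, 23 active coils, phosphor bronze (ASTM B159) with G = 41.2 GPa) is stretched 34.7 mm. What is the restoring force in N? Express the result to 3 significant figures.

k = Gd⁴/(8D³N_a) = (41.2×10³)(2.2⁴)/(8·22.0³·23) = 0.49261 N/mm
F = k·δ = 0.49261 × 34.7 = 17.094 N

17.1 N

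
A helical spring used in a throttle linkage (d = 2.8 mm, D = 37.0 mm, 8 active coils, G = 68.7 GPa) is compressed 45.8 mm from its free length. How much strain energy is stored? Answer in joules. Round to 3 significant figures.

k = Gd⁴/(8D³N_a) = (68.7×10³)(2.8⁴)/(8·37.0³·8) = 1.3026 N/mm
U = ½kδ² = 0.5 × 1.3026 × 45.8² = 1366.2 N·mm = 1.3662 J

1.37 J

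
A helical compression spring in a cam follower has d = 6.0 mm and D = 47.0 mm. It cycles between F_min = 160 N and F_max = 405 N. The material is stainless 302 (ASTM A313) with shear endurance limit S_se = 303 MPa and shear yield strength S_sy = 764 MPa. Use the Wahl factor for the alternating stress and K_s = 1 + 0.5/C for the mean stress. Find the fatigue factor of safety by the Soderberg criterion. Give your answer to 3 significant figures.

C = D/d = 47.0/6.0 = 7.8333; K_W = (4C−1)/(4C−4)+0.615/C = 1.1883; K_s = 1+0.5/C = 1.0638
F_a = (F_max−F_min)/2 = 122.5 N; F_m = (F_max+F_min)/2 = 282.5 N
τ_a = K_W·8F_aD/(πd³) = 1.1883 × 67.877 = 80.656 MPa
τ_m = K_s·8F_mD/(πd³) = 1.0638 × 156.53 = 166.52 MPa
Soderberg: 1/n_f = τ_a/S_se + τ_m/S_sy = 80.656/303 + 166.52/764 = 0.26619 + 0.21796 = 0.48415
n_f = 1/0.48415 = 2.065

2.07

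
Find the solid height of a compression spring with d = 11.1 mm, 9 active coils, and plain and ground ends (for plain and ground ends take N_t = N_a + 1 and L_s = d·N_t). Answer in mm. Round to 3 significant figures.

111 mm

plain and ground ends: N_t = N_a + 1 = 9 + 1 = 10
L_s = d·N_t = 11.1 × 10 = 111 mm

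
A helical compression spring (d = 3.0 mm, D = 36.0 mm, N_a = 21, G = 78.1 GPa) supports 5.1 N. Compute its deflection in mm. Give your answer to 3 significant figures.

6.32 mm

k = Gd⁴/(8D³N_a) = (78.1×10³)(3.0⁴)/(8·36.0³·21) = 0.80708 N/mm
δ = F/k = 5.1 / 0.80708 = 6.319 mm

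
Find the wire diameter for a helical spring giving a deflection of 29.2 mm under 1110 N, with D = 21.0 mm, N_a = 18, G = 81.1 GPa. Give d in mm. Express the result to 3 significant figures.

5.00 mm

Required rate k = F/δ = 1110/29.2 = 38.014 N/mm
d = (8D³N_a·k / G)^(1/4) = (8·21.0³·18·38.014 / (81.1×10³))^0.25
  = (625.09)^0.25 = 5.0002 mm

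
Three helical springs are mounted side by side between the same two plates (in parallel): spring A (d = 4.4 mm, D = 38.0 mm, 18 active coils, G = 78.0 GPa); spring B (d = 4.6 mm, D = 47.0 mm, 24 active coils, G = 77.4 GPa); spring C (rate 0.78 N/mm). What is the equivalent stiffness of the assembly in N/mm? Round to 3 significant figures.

k_A = Gd⁴/(8D³N_a) = (78.0×10³)(4.4⁴)/(8·38.0³·18) = 3.6999 N/mm
k_B = Gd⁴/(8D³N_a) = (77.4×10³)(4.6⁴)/(8·47.0³·24) = 1.7385 N/mm
Parallel: k_eq = 3.6999 + 1.7385 + 0.78 = 6.2184 N/mm

6.22 N/mm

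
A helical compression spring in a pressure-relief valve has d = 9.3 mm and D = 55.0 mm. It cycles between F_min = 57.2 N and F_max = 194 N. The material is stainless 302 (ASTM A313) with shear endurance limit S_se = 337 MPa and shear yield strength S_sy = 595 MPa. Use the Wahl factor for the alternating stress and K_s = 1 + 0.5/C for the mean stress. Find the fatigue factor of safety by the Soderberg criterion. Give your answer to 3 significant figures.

11.9

C = D/d = 55.0/9.3 = 5.9140; K_W = (4C−1)/(4C−4)+0.615/C = 1.2566; K_s = 1+0.5/C = 1.0845
F_a = (F_max−F_min)/2 = 68.4 N; F_m = (F_max+F_min)/2 = 125.6 N
τ_a = K_W·8F_aD/(πd³) = 1.2566 × 11.91 = 14.966 MPa
τ_m = K_s·8F_mD/(πd³) = 1.0845 × 21.87 = 23.719 MPa
Soderberg: 1/n_f = τ_a/S_se + τ_m/S_sy = 14.966/337 + 23.719/595 = 0.04441 + 0.03986 = 0.084274
n_f = 1/0.084274 = 11.87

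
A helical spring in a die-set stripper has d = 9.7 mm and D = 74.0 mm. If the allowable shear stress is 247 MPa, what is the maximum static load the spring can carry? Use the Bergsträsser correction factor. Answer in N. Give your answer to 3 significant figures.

C = D/d = 74.0/9.7 = 7.6289
K_B = (4C+2)/(4C−3) = 32.515/27.515 = 1.1817
τ_max = K·8FD/(πd³) → F_max = τ_allow·πd³/(8DK)
F_max = 247·π·9.7³/(8·74.0·1.1817) = 7.0821e+05/699.58 = 1012.3 N

1010 N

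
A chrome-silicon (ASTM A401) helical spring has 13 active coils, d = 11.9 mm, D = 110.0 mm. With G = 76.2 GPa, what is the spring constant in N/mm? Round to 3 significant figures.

k = Gd⁴/(8D³N_a) = (76.2×10³ × 11.9⁴) / (8 × 110.0³ × 13)
  = 1.52807e+09 / 1.38424e+08 = 11.039 N/mm

11.0 N/mm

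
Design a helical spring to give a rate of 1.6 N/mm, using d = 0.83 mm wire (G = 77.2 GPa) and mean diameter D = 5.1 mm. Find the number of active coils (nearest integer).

22

N_a = Gd⁴/(8D³k) = (77.2×10³ × 0.83⁴)/(8 × 5.1³ × 1.6)
    = 36637.8 / 1697.93 = 21.58 → 22 coils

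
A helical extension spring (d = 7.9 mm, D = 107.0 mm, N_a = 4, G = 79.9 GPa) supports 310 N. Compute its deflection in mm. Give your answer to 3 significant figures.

k = Gd⁴/(8D³N_a) = (79.9×10³)(7.9⁴)/(8·107.0³·4) = 7.9388 N/mm
δ = F/k = 310 / 7.9388 = 39.049 mm

39.0 mm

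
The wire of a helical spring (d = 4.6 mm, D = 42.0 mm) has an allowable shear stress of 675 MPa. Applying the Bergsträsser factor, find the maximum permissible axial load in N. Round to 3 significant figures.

535 N

C = D/d = 42.0/4.6 = 9.1304
K_B = (4C+2)/(4C−3) = 38.522/33.522 = 1.1492
τ_max = K·8FD/(πd³) → F_max = τ_allow·πd³/(8DK)
F_max = 675·π·4.6³/(8·42.0·1.1492) = 2.0641e+05/386.12 = 534.57 N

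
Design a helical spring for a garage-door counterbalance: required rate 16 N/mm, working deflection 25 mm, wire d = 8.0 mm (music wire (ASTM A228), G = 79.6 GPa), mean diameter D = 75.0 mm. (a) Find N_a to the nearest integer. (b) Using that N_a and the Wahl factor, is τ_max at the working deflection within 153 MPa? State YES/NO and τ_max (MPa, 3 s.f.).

(a) 6 coils; (b) NO, τ_max = 173 MPa

N_a = Gd⁴/(8D³k) = (79.6×10³)(8.0⁴)/(8·75.0³·16) = 6.038 → N_a = 6
Actual rate k = Gd⁴/(8D³·6) = 16.101 N/mm
Working load F = kδ = 16.101·25 = 402.52 N
C = 75.0/8.0 = 9.3750; K_W = (4C−1)/(4C−4)+0.615/C = 1.1552
τ_max = K_W·8FD/(πd³) = 1.1552·150.15 = 173.44 MPa
τ_max > 153 MPa → exceeds allowable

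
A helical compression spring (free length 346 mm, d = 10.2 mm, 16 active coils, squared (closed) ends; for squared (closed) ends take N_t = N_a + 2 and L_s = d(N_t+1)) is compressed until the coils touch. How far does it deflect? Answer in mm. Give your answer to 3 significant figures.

152 mm

N_t = 18; L_s = 10.2·19 = 193.8 mm
δ_solid = L₀ − L_s = 346 − 193.8 = 152.2 mm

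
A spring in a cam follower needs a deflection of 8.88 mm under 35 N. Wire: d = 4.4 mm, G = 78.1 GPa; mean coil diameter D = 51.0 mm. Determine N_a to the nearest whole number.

Required rate k = F/δ = 35/8.88 = 3.9414 N/mm
N_a = Gd⁴/(8D³k) = (78.1×10³ × 4.4⁴)/(8 × 51.0³ × 3.9414)
    = 2.92726e+07 / 4.18269e+06 = 6.999 → 7 coils

7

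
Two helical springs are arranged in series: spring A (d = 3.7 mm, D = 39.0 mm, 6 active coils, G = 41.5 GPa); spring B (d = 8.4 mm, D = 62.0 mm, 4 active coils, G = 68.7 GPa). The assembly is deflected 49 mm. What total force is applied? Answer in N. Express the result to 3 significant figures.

k_A = Gd⁴/(8D³N_a) = (41.5×10³)(3.7⁴)/(8·39.0³·6) = 2.7316 N/mm
k_B = Gd⁴/(8D³N_a) = (68.7×10³)(8.4⁴)/(8·62.0³·4) = 44.849 N/mm
Series: 1/k_eq = 1/2.7316 + 1/44.849 = 0.38838; k_eq = 2.5748 N/mm
F = k_eq·δ = 2.5748·49 = 126.16 N

126 N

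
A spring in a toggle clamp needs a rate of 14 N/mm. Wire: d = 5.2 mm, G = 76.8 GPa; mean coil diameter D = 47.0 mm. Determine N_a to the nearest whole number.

N_a = Gd⁴/(8D³k) = (76.8×10³ × 5.2⁴)/(8 × 47.0³ × 14)
    = 5.61532e+07 / 1.16282e+07 = 4.829 → 5 coils

5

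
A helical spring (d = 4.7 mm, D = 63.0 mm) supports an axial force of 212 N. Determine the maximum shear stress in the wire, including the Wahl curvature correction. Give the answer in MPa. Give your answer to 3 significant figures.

Spring index C = D/d = 63.0/4.7 = 13.4043
K_W = (4C−1)/(4C−4) + 0.615/C = 52.617/49.617 + 0.0459 = 1.1063
τ₀ = 8FD/(πd³) = 8·212·63.0/(π·4.7³) = 106848/326.17 = 327.58 MPa
τ_max = K·τ₀ = 1.1063 × 327.58 = 362.42 MPa

362 MPa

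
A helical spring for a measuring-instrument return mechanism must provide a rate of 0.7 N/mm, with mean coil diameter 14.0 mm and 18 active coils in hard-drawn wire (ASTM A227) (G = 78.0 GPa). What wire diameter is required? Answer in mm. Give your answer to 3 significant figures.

1.37 mm

d = (8D³N_a·k / G)^(1/4) = (8·14.0³·18·0.7 / (78.0×10³))^0.25
  = (3.5461)^0.25 = 1.3723 mm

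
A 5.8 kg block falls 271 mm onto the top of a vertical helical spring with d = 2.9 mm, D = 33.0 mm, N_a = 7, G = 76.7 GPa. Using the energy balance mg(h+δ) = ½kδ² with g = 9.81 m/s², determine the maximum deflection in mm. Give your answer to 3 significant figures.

130 mm

k = Gd⁴/(8D³N_a) = (76.7×10³)(2.9⁴)/(8·33.0³·7) = 2.6956 N/mm
W = mg = 5.8 × 9.81 = 56.898 N
½kδ² − Wδ − Wh = 0 → δ = (W + √(W² + 2kWh))/k
δ = (56.898 + √(3237.4 + 83129.2))/2.6956 = (56.898 + 293.88)/2.6956 = 130.13 mm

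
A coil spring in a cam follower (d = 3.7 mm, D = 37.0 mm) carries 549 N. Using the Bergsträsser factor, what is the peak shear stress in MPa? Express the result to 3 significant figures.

Spring index C = D/d = 37.0/3.7 = 10.0000
K_B = (4C+2)/(4C−3) = 42.000/37.000 = 1.1351
τ₀ = 8FD/(πd³) = 8·549·37.0/(π·3.7³) = 162504/159.13 = 1021.2 MPa
τ_max = K·τ₀ = 1.1351 × 1021.2 = 1159.2 MPa

1160 MPa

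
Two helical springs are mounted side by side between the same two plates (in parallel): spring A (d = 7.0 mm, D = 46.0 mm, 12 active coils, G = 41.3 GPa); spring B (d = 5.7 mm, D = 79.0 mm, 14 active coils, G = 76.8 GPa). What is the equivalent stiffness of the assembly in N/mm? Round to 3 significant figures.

12.1 N/mm

k_A = Gd⁴/(8D³N_a) = (41.3×10³)(7.0⁴)/(8·46.0³·12) = 10.612 N/mm
k_B = Gd⁴/(8D³N_a) = (76.8×10³)(5.7⁴)/(8·79.0³·14) = 1.4681 N/mm
Parallel: k_eq = 10.612 + 1.4681 = 12.08 N/mm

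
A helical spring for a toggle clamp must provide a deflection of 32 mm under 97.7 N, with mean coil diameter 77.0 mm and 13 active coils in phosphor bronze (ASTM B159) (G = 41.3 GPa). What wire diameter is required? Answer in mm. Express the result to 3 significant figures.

7.70 mm

Required rate k = F/δ = 97.7/32 = 3.0531 N/mm
d = (8D³N_a·k / G)^(1/4) = (8·77.0³·13·3.0531 / (41.3×10³))^0.25
  = (3509.9)^0.25 = 7.6971 mm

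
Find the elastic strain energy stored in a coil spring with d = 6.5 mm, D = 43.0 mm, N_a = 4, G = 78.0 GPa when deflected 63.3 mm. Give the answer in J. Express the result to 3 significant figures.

k = Gd⁴/(8D³N_a) = (78.0×10³)(6.5⁴)/(8·43.0³·4) = 54.726 N/mm
U = ½kδ² = 0.5 × 54.726 × 63.3² = 1.0964e+05 N·mm = 109.64 J

110 J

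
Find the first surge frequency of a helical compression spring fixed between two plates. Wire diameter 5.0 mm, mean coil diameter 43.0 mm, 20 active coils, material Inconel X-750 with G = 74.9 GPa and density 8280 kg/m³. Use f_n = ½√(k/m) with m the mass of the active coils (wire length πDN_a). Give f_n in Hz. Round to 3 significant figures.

k = Gd⁴/(8D³N_a) = (74.9×10³)(5.0⁴)/(8·43.0³·20) = 3.6799 N/mm = 3679.9 N/m
Wire length L = πDN_a = π·43.0·20 = 2701.8 mm
m = ρ·(πd²/4)·L = 8280 × 19.635×10⁻⁶ m² × 2.7018 m = 0.43925 kg
f_n = ½√(k/m) = 0.5·√(3679.9/0.43925) = 0.5·√(8377.8) = 45.765 Hz

45.8 Hz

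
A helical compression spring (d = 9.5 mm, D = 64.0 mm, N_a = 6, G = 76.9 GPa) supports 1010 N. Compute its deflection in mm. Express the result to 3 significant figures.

20.3 mm

k = Gd⁴/(8D³N_a) = (76.9×10³)(9.5⁴)/(8·64.0³·6) = 49.778 N/mm
δ = F/k = 1010 / 49.778 = 20.29 mm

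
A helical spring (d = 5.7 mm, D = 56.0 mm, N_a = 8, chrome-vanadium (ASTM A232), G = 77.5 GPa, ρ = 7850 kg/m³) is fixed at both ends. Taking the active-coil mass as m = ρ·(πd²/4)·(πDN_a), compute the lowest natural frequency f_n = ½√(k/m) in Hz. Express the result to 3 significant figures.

80.3 Hz

k = Gd⁴/(8D³N_a) = (77.5×10³)(5.7⁴)/(8·56.0³·8) = 7.2788 N/mm = 7278.8 N/m
Wire length L = πDN_a = π·56.0·8 = 1407.4 mm
m = ρ·(πd²/4)·L = 7850 × 25.518×10⁻⁶ m² × 1.4074 m = 0.28193 kg
f_n = ½√(k/m) = 0.5·√(7278.8/0.28193) = 0.5·√(25818) = 80.34 Hz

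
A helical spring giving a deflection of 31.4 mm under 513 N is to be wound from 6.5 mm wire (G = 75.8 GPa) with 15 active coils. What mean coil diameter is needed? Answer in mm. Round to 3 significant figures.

Required rate k = F/δ = 513/31.4 = 16.338 N/mm
D = (Gd⁴/(8N_a·k))^(1/3) = (75.8×10³·6.5⁴/(8·15·16.338))^(1/3)
  = (69016.6)^(1/3) = 41.0190 mm

41.0 mm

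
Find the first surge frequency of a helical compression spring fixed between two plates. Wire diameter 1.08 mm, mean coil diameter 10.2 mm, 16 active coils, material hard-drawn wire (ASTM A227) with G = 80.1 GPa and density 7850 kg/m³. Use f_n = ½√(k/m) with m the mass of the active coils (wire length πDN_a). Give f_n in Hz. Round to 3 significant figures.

233 Hz

k = Gd⁴/(8D³N_a) = (80.1×10³)(1.08⁴)/(8·10.2³·16) = 0.80226 N/mm = 802.26 N/m
Wire length L = πDN_a = π·10.2·16 = 512.71 mm
m = ρ·(πd²/4)·L = 7850 × 0.91609×10⁻⁶ m² × 0.51271 m = 0.003687 kg
f_n = ½√(k/m) = 0.5·√(802.26/0.003687) = 0.5·√(2.1759e+05) = 233.23 Hz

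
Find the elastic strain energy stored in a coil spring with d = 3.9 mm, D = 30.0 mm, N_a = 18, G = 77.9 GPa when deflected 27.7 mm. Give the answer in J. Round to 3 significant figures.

k = Gd⁴/(8D³N_a) = (77.9×10³)(3.9⁴)/(8·30.0³·18) = 4.6352 N/mm
U = ½kδ² = 0.5 × 4.6352 × 27.7² = 1778.3 N·mm = 1.7783 J

1.78 J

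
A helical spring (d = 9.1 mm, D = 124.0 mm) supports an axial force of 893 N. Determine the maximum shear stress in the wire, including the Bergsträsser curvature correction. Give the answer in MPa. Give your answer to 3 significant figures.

Spring index C = D/d = 124.0/9.1 = 13.6264
K_B = (4C+2)/(4C−3) = 56.505/51.505 = 1.0971
τ₀ = 8FD/(πd³) = 8·893·124.0/(π·9.1³) = 885856/2367.4 = 374.19 MPa
τ_max = K·τ₀ = 1.0971 × 374.19 = 410.51 MPa

411 MPa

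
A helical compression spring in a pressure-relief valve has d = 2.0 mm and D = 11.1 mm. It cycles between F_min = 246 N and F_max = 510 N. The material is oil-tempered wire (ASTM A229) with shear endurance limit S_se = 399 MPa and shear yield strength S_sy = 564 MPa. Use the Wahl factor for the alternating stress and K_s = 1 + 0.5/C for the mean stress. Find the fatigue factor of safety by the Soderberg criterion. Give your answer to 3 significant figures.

C = D/d = 11.1/2.0 = 5.5500; K_W = (4C−1)/(4C−4)+0.615/C = 1.2756; K_s = 1+0.5/C = 1.0901
F_a = (F_max−F_min)/2 = 132 N; F_m = (F_max+F_min)/2 = 378 N
τ_a = K_W·8F_aD/(πd³) = 1.2756 × 466.39 = 594.95 MPa
τ_m = K_s·8F_mD/(πd³) = 1.0901 × 1335.6 = 1455.9 MPa
Soderberg: 1/n_f = τ_a/S_se + τ_m/S_sy = 594.95/399 + 1455.9/564 = 1.49109 + 2.58136 = 4.0724
n_f = 1/4.0724 = 0.2456

0.246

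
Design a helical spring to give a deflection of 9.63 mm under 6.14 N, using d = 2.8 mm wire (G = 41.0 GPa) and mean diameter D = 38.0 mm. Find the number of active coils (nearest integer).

9

Required rate k = F/δ = 6.14/9.63 = 0.63759 N/mm
N_a = Gd⁴/(8D³k) = (41.0×10³ × 2.8⁴)/(8 × 38.0³ × 0.63759)
    = 2.52009e+06 / 279887 = 9.004 → 9 coils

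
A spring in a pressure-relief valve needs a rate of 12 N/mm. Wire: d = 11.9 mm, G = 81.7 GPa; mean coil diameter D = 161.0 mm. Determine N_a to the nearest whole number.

N_a = Gd⁴/(8D³k) = (81.7×10³ × 11.9⁴)/(8 × 161.0³ × 12)
    = 1.63836e+09 / 4.00635e+08 = 4.089 → 4 coils

4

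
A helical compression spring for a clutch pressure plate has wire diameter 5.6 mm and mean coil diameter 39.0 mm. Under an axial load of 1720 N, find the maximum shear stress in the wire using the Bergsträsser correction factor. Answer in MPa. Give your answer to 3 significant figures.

Spring index C = D/d = 39.0/5.6 = 6.9643
K_B = (4C+2)/(4C−3) = 29.857/24.857 = 1.2011
τ₀ = 8FD/(πd³) = 8·1720·39.0/(π·5.6³) = 536640/551.71 = 972.68 MPa
τ_max = K·τ₀ = 1.2011 × 972.68 = 1168.3 MPa

1170 MPa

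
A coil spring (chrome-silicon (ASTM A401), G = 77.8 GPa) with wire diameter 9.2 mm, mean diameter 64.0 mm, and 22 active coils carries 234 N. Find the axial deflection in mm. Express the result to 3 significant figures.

19.4 mm

k = Gd⁴/(8D³N_a) = (77.8×10³)(9.2⁴)/(8·64.0³·22) = 12.08 N/mm
δ = F/k = 234 / 12.08 = 19.37 mm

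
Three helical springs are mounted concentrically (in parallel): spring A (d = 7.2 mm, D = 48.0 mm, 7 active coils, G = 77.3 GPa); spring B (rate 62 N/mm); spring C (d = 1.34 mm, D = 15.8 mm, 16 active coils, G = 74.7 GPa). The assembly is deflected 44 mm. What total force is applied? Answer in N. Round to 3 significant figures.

4220 N

k_A = Gd⁴/(8D³N_a) = (77.3×10³)(7.2⁴)/(8·48.0³·7) = 33.543 N/mm
k_C = Gd⁴/(8D³N_a) = (74.7×10³)(1.34⁴)/(8·15.8³·16) = 0.47704 N/mm
Parallel: k_eq = 33.543 + 62 + 0.47704 = 96.02 N/mm
F = k_eq·δ = 96.02·44 = 4224.9 N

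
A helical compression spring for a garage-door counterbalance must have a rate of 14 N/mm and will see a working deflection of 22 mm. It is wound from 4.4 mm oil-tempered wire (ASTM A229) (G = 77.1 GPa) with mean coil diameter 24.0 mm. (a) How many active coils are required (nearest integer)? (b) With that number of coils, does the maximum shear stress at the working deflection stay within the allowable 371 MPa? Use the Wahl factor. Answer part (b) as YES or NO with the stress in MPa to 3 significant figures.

N_a = Gd⁴/(8D³k) = (77.1×10³)(4.4⁴)/(8·24.0³·14) = 18.66 → N_a = 19
Actual rate k = Gd⁴/(8D³·19) = 13.753 N/mm
Working load F = kδ = 13.753·22 = 302.56 N
C = 24.0/4.4 = 5.4545; K_W = (4C−1)/(4C−4)+0.615/C = 1.2811
τ_max = K_W·8FD/(πd³) = 1.2811·217.07 = 278.09 MPa
τ_max ≤ 371 MPa → acceptable

(a) 19 coils; (b) YES, τ_max = 278 MPa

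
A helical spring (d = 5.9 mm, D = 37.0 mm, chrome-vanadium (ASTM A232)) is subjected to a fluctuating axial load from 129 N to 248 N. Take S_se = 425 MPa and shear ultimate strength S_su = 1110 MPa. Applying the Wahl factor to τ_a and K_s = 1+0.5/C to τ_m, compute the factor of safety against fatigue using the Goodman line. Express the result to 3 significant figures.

6.11

C = D/d = 37.0/5.9 = 6.2712; K_W = (4C−1)/(4C−4)+0.615/C = 1.2404; K_s = 1+0.5/C = 1.0797
F_a = (F_max−F_min)/2 = 59.5 N; F_m = (F_max+F_min)/2 = 188.5 N
τ_a = K_W·8F_aD/(πd³) = 1.2404 × 27.296 = 33.857 MPa
τ_m = K_s·8F_mD/(πd³) = 1.0797 × 86.476 = 93.371 MPa
Goodman: 1/n_f = τ_a/S_se + τ_m/S_su = 33.857/425 + 93.371/1110 = 0.07966 + 0.08412 = 0.16378
n_f = 1/0.16378 = 6.106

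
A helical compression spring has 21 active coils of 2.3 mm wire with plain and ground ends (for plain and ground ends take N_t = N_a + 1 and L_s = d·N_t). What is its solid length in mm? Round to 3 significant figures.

50.6 mm

plain and ground ends: N_t = N_a + 1 = 21 + 1 = 22
L_s = d·N_t = 2.3 × 22 = 50.6 mm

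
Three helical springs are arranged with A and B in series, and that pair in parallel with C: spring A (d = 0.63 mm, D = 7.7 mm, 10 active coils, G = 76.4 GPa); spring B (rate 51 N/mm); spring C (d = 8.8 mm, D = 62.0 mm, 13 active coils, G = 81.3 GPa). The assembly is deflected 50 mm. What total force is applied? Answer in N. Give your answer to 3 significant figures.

k_A = Gd⁴/(8D³N_a) = (76.4×10³)(0.63⁴)/(8·7.7³·10) = 0.32953 N/mm
k_C = Gd⁴/(8D³N_a) = (81.3×10³)(8.8⁴)/(8·62.0³·13) = 19.67 N/mm
Springs A,B series: k_AB = 1/(1/0.32953+1/51) = 0.32741 N/mm; parallel with C: k_eq = 0.32741+19.67 = 19.998 N/mm
F = k_eq·δ = 19.998·50 = 999.89 N

1000 N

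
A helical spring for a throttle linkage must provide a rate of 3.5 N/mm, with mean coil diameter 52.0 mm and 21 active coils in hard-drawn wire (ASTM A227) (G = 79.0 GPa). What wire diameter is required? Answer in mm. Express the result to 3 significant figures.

5.69 mm

d = (8D³N_a·k / G)^(1/4) = (8·52.0³·21·3.5 / (79.0×10³))^0.25
  = (1046.6)^0.25 = 5.6877 mm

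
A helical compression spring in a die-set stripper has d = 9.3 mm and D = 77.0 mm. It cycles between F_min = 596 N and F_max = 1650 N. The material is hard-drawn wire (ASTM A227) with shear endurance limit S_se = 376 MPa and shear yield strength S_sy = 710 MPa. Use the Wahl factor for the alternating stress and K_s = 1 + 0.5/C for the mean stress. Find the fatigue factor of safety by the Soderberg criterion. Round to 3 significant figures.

1.23

C = D/d = 77.0/9.3 = 8.2796; K_W = (4C−1)/(4C−4)+0.615/C = 1.1773; K_s = 1+0.5/C = 1.0604
F_a = (F_max−F_min)/2 = 527 N; F_m = (F_max+F_min)/2 = 1123 N
τ_a = K_W·8F_aD/(πd³) = 1.1773 × 128.47 = 151.25 MPa
τ_m = K_s·8F_mD/(πd³) = 1.0604 × 273.75 = 290.29 MPa
Soderberg: 1/n_f = τ_a/S_se + τ_m/S_sy = 151.25/376 + 290.29/710 = 0.40225 + 0.40885 = 0.8111
n_f = 1/0.8111 = 1.233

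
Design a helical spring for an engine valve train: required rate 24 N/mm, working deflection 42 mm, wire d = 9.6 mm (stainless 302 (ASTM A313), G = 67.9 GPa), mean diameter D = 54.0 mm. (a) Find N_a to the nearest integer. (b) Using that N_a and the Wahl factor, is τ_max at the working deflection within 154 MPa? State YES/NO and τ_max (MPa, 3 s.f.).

N_a = Gd⁴/(8D³k) = (67.9×10³)(9.6⁴)/(8·54.0³·24) = 19.08 → N_a = 19
Actual rate k = Gd⁴/(8D³·19) = 24.095 N/mm
Working load F = kδ = 24.095·42 = 1012 N
C = 54.0/9.6 = 5.6250; K_W = (4C−1)/(4C−4)+0.615/C = 1.2715
τ_max = K_W·8FD/(πd³) = 1.2715·157.29 = 199.99 MPa
τ_max > 154 MPa → exceeds allowable

(a) 19 coils; (b) NO, τ_max = 200 MPa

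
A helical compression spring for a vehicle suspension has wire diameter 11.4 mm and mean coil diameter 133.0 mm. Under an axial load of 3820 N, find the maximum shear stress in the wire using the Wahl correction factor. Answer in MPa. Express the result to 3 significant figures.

Spring index C = D/d = 133.0/11.4 = 11.6667
K_W = (4C−1)/(4C−4) + 0.615/C = 45.667/42.667 + 0.0527 = 1.1230
τ₀ = 8FD/(πd³) = 8·3820·133.0/(π·11.4³) = 4.06448e+06/4654.4 = 873.25 MPa
τ_max = K·τ₀ = 1.1230 × 873.25 = 980.69 MPa

981 MPa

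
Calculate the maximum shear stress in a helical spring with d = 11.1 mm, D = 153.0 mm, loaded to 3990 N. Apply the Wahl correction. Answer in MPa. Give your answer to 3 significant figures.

1250 MPa

Spring index C = D/d = 153.0/11.1 = 13.7838
K_W = (4C−1)/(4C−4) + 0.615/C = 54.135/51.135 + 0.0446 = 1.1033
τ₀ = 8FD/(πd³) = 8·3990·153.0/(π·11.1³) = 4.88376e+06/4296.5 = 1136.7 MPa
τ_max = K·τ₀ = 1.1033 × 1136.7 = 1254.1 MPa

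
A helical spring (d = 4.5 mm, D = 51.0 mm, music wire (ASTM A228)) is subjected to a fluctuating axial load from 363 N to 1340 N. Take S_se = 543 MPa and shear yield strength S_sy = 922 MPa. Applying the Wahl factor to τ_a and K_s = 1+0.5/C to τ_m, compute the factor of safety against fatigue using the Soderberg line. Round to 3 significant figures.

C = D/d = 51.0/4.5 = 11.3333; K_W = (4C−1)/(4C−4)+0.615/C = 1.1268; K_s = 1+0.5/C = 1.0441
F_a = (F_max−F_min)/2 = 488.5 N; F_m = (F_max+F_min)/2 = 851.5 N
τ_a = K_W·8F_aD/(πd³) = 1.1268 × 696.21 = 784.52 MPa
τ_m = K_s·8F_mD/(πd³) = 1.0441 × 1213.5 = 1267.1 MPa
Soderberg: 1/n_f = τ_a/S_se + τ_m/S_sy = 784.52/543 + 1267.1/922 = 1.44478 + 1.37428 = 2.8191
n_f = 1/2.8191 = 0.3547

0.355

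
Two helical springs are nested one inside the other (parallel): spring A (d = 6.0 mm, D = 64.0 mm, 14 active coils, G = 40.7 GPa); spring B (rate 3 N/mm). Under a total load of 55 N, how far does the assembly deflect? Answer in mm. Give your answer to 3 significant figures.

11.5 mm

k_A = Gd⁴/(8D³N_a) = (40.7×10³)(6.0⁴)/(8·64.0³·14) = 1.7966 N/mm
Parallel: k_eq = 1.7966 + 3 = 4.7966 N/mm
δ = F/k_eq = 55/4.7966 = 11.467 mm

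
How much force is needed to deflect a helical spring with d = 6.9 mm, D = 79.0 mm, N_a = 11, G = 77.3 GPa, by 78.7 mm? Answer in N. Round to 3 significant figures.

318 N

k = Gd⁴/(8D³N_a) = (77.3×10³)(6.9⁴)/(8·79.0³·11) = 4.0384 N/mm
F = k·δ = 4.0384 × 78.7 = 317.82 N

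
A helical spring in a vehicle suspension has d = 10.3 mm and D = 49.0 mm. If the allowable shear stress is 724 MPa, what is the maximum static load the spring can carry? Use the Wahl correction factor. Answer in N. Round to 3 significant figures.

C = D/d = 49.0/10.3 = 4.7573
K_W = (4C−1)/(4C−4) + 0.615/C = 18.029/15.029 + 0.1293 = 1.3289
τ_max = K·8FD/(πd³) → F_max = τ_allow·πd³/(8DK)
F_max = 724·π·10.3³/(8·49.0·1.3289) = 2.4854e+06/520.92 = 4771.2 N

4770 N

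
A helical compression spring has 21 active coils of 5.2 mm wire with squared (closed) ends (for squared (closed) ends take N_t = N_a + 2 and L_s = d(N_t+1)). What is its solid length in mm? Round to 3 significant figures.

squared (closed) ends: N_t = N_a + 2 = 21 + 2 = 23
L_s = d·(N_t+1) = 5.2 × 24 = 124.8 mm

125 mm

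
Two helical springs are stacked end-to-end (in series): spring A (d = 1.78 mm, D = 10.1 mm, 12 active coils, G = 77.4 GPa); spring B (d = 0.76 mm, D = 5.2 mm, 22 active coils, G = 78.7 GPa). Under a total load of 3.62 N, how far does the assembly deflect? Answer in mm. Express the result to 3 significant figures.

3.87 mm

k_A = Gd⁴/(8D³N_a) = (77.4×10³)(1.78⁴)/(8·10.1³·12) = 7.8557 N/mm
k_B = Gd⁴/(8D³N_a) = (78.7×10³)(0.76⁴)/(8·5.2³·22) = 1.061 N/mm
Series: 1/k_eq = 1/7.8557 + 1/1.061 = 1.0698; k_eq = 0.93473 N/mm
δ = F/k_eq = 3.62/0.93473 = 3.8728 mm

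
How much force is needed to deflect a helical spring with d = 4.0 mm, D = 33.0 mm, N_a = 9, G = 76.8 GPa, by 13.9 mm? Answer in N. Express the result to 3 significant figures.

106 N

k = Gd⁴/(8D³N_a) = (76.8×10³)(4.0⁴)/(8·33.0³·9) = 7.5985 N/mm
F = k·δ = 7.5985 × 13.9 = 105.62 N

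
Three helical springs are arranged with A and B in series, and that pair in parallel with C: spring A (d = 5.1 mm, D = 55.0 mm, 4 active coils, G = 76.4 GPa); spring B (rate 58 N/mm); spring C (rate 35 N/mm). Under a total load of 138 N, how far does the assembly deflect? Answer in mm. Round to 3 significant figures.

k_A = Gd⁴/(8D³N_a) = (76.4×10³)(5.1⁴)/(8·55.0³·4) = 9.7081 N/mm
Springs A,B series: k_AB = 1/(1/9.7081+1/58) = 8.3162 N/mm; parallel with C: k_eq = 8.3162+35 = 43.316 N/mm
δ = F/k_eq = 138/43.316 = 3.1859 mm

3.19 mm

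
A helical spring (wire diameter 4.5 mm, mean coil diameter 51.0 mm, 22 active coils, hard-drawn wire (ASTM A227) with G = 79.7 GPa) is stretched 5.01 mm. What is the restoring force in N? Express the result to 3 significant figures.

k = Gd⁴/(8D³N_a) = (79.7×10³)(4.5⁴)/(8·51.0³·22) = 1.3999 N/mm
F = k·δ = 1.3999 × 5.01 = 7.0133 N

7.01 N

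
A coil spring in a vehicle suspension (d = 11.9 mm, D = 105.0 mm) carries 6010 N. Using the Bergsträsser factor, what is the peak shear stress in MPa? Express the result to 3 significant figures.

Spring index C = D/d = 105.0/11.9 = 8.8235
K_B = (4C+2)/(4C−3) = 37.294/32.294 = 1.1548
τ₀ = 8FD/(πd³) = 8·6010·105.0/(π·11.9³) = 5.0484e+06/5294.1 = 953.59 MPa
τ_max = K·τ₀ = 1.1548 × 953.59 = 1101.2 MPa

1100 MPa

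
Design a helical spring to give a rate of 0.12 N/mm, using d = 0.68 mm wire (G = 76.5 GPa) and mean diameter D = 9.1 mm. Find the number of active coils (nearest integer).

N_a = Gd⁴/(8D³k) = (76.5×10³ × 0.68⁴)/(8 × 9.1³ × 0.12)
    = 16356.8 / 723.428 = 22.61 → 23 coils

23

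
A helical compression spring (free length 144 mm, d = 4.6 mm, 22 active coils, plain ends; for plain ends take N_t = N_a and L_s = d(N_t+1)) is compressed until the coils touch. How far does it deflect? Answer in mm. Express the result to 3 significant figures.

N_t = 22; L_s = 4.6·23 = 105.8 mm
δ_solid = L₀ − L_s = 144 − 105.8 = 38.2 mm

38.2 mm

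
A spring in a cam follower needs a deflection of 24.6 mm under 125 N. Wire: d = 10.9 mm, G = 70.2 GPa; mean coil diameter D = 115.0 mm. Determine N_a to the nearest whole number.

Required rate k = F/δ = 125/24.6 = 5.0813 N/mm
N_a = Gd⁴/(8D³k) = (70.2×10³ × 10.9⁴)/(8 × 115.0³ × 5.0813)
    = 9.9093e+08 / 6.18242e+07 = 16.03 → 16 coils

16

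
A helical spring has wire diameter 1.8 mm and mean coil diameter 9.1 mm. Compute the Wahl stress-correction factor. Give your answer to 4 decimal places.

C = D/d = 9.1/1.8 = 5.0556
K_W = (4C−1)/(4C−4) + 0.615/C = 19.222/16.222 + 0.1216 = 1.3066

1.3066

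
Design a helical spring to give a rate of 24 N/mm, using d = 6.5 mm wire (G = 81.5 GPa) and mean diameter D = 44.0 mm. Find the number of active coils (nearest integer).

9

N_a = Gd⁴/(8D³k) = (81.5×10³ × 6.5⁴)/(8 × 44.0³ × 24)
    = 1.45483e+08 / 1.63553e+07 = 8.895 → 9 coils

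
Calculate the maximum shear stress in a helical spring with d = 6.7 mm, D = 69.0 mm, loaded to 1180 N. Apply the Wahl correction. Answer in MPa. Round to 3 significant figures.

786 MPa

Spring index C = D/d = 69.0/6.7 = 10.2985
K_W = (4C−1)/(4C−4) + 0.615/C = 40.194/37.194 + 0.0597 = 1.1404
τ₀ = 8FD/(πd³) = 8·1180·69.0/(π·6.7³) = 651360/944.87 = 689.36 MPa
τ_max = K·τ₀ = 1.1404 × 689.36 = 786.13 MPa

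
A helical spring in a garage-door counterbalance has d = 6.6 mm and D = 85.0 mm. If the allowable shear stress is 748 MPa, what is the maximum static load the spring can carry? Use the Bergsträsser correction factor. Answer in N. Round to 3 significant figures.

C = D/d = 85.0/6.6 = 12.8788
K_B = (4C+2)/(4C−3) = 53.515/48.515 = 1.1031
τ_max = K·8FD/(πd³) → F_max = τ_allow·πd³/(8DK)
F_max = 748·π·6.6³/(8·85.0·1.1031) = 6.7559e+05/750.08 = 900.69 N

901 N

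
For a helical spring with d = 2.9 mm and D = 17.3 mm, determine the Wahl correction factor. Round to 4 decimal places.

1.2541

C = D/d = 17.3/2.9 = 5.9655
K_W = (4C−1)/(4C−4) + 0.615/C = 22.862/19.862 + 0.1031 = 1.2541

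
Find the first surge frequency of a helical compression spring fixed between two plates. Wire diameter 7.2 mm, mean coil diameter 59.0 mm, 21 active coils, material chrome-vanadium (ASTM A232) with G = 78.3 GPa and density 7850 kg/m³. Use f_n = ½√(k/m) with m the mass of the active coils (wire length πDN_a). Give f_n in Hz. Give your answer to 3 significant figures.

35.0 Hz

k = Gd⁴/(8D³N_a) = (78.3×10³)(7.2⁴)/(8·59.0³·21) = 6.0985 N/mm = 6098.5 N/m
Wire length L = πDN_a = π·59.0·21 = 3892.4 mm
m = ρ·(πd²/4)·L = 7850 × 40.715×10⁻⁶ m² × 3.8924 m = 1.2441 kg
f_n = ½√(k/m) = 0.5·√(6098.5/1.2441) = 0.5·√(4902.1) = 35.007 Hz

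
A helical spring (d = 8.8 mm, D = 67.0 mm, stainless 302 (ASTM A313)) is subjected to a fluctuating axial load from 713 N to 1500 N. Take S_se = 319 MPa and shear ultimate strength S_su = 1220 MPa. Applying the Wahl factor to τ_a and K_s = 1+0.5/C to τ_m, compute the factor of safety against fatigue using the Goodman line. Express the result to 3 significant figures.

C = D/d = 67.0/8.8 = 7.6136; K_W = (4C−1)/(4C−4)+0.615/C = 1.1942; K_s = 1+0.5/C = 1.0657
F_a = (F_max−F_min)/2 = 393.5 N; F_m = (F_max+F_min)/2 = 1106.5 N
τ_a = K_W·8F_aD/(πd³) = 1.1942 × 98.517 = 117.65 MPa
τ_m = K_s·8F_mD/(πd³) = 1.0657 × 277.02 = 295.22 MPa
Goodman: 1/n_f = τ_a/S_se + τ_m/S_su = 117.65/319 + 295.22/1220 = 0.36880 + 0.24198 = 0.61078
n_f = 1/0.61078 = 1.637

1.64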